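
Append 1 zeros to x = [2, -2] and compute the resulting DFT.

Original 2-point DFT: [0, 4]
Zero-padded 3-point DFT provides frequency interpolation.

DFT_3([x, 0, ...]) = [0, 3.0000+1.7321i, 3.0000-1.7321i]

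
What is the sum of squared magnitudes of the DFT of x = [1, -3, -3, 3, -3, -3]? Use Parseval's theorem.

Parseval: Σ|x[n]|² = (1/N)Σ|X[k]|², so Σ|X[k]|² = N·Σ|x[n]|² = 6·46.0000

Σ|X[k]|² = N·Σ|x[n]|² = 6·46.0000 = 276.0000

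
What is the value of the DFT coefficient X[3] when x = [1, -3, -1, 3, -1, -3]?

X[3] = Σ(n=0 to 5) x[n] · ω_6^(3n) where ω_6 = e^(-2πi/6)
= (1)·ω_6^0 + (-3)·ω_6^3 + (-1)·ω_6^6 + (3)·ω_6^9 + (-1)·ω_6^12 + (-3)·ω_6^15

X[3] = 2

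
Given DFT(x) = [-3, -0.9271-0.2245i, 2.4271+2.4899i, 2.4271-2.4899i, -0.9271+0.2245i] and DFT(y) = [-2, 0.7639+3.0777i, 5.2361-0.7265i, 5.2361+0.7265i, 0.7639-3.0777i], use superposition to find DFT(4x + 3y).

By linearity: DFT(4x + 3y) = 4·DFT(x) + 3·DFT(y)
= 4·[-3, -0.9271-0.2245i, 2.4271+2.4899i, 2.4271-2.4899i, -0.9271+0.2245i] + 3·[-2, 0.7639+3.0777i, 5.2361-0.7265i, 5.2361+0.7265i, 0.7639-3.0777i]

Computing element-wise:
Z[0] = 4·(-3) + 3·(-2) = -18
Z[1] = 4·(-0.9271-0.2245i) + 3·(0.7639+3.0777i) = -1.4167+8.3351i
Z[2] = 4·(2.4271+2.4899i) + 3·(5.2361-0.7265i) = 25.4167+7.7801i
Z[3] = 4·(2.4271-2.4899i) + 3·(5.2361+0.7265i) = 25.4167-7.7801i
Z[4] = 4·(-0.9271+0.2245i) + 3·(0.7639-3.0777i) = -1.4167-8.3351i

DFT(4x + 3y) = 4·X + 3·Y = [-18, -1.4167+8.3351i, 25.4167+7.7801i, 25.4167-7.7801i, -1.4167-8.3351i]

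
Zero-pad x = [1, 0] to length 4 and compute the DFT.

Original 2-point DFT: [1, 1]
Zero-padded 4-point DFT provides frequency interpolation.

DFT_4([x, 0, ...]) = [1, 1, 1, 1]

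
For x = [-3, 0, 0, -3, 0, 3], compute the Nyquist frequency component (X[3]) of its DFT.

X[3] = Σ(n=0 to 5) x[n] · ω_6^(3n) where ω_6 = e^(-2πi/6)
= (-3)·ω_6^0 + (0)·ω_6^3 + (0)·ω_6^6 + (-3)·ω_6^9 + (0)·ω_6^12 + (3)·ω_6^15

X[3] = -3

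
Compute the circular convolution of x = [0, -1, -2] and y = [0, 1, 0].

(x ⊛ y)[n] = Σ(m=0 to 2) x[m] · y[(n-m) mod 3]

Computing each output sample:
(x ⊛ y)[0] = -2
(x ⊛ y)[1] = 0
(x ⊛ y)[2] = -1

x ⊛ y = [-2, 0, -1]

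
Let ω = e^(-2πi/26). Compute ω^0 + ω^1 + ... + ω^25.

Sum of all nth roots of unity equals 0 for n > 1 (geometric series with r ≠ 1).

0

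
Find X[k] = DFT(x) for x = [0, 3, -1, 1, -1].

X[k] = Σ(n=0 to 4) x[n] · ω_5^(nk)
where ω_5 = e^(-2πi/5)

Computing each X[k]:
X[0] = 2
X[1] = 0.6180-2.6287i
X[2] = -1.6180-4.2533i
X[3] = -1.6180+4.2533i
X[4] = 0.6180+2.6287i

X = [2, 0.6180-2.6287i, -1.6180-4.2533i, -1.6180+4.2533i, 0.6180+2.6287i]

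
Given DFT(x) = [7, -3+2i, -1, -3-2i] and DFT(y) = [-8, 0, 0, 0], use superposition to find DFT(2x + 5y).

By linearity: DFT(2x + 5y) = 2·DFT(x) + 5·DFT(y)
= 2·[7, -3+2i, -1, -3-2i] + 5·[-8, 0, 0, 0]

Computing element-wise:
Z[0] = 2·(7) + 5·(-8) = -26
Z[1] = 2·(-3+2i) + 5·(0) = -6+4i
Z[2] = 2·(-1) + 5·(0) = -2
Z[3] = 2·(-3-2i) + 5·(0) = -6-4i

DFT(2x + 5y) = 2·X + 5·Y = [-26, -6+4i, -2, -6-4i]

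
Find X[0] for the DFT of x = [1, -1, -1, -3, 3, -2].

X[0] = Σ(n=0 to 5) x[n] · ω_6^0 = Σ x[n]
= (1) + (-1) + (-1) + (-3) + (3) + (-2)

X[0] = -3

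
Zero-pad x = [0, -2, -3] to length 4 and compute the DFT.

Original 3-point DFT: [-5, 2.5000-0.8660i, 2.5000+0.8660i]
Zero-padded 4-point DFT provides frequency interpolation.

DFT_4([x, 0, ...]) = [-5, 3+2i, -1, 3-2i]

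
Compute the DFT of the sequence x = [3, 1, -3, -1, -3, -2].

X[k] = Σ(n=0 to 5) x[n] · ω_6^(nk)
where ω_6 = e^(-2πi/6)

Computing each X[k]:
X[0] = -5
X[1] = 6.5000-2.5981i
X[2] = 5.5000-2.5981i
X[3] = -1
X[4] = 5.5000+2.5981i
X[5] = 6.5000+2.5981i

X = [-5, 6.5000-2.5981i, 5.5000-2.5981i, -1, 5.5000+2.5981i, 6.5000+2.5981i]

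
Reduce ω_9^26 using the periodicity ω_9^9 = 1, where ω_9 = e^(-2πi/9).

Since ω_9^9 = 1, powers reduce modulo 9.
26 mod 9 = 8
So ω_9^26 = ω_9^8 = e^(-2πi·8/9)

ω_9^26 = ω_9^8 = 0.7660+0.6428i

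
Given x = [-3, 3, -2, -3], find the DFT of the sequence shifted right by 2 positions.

Time shift by 2: X_shifted[k] = ω_4^(2k) · X[k]
Shifted x = [-2, -3, -3, 3]

DFT(x[n-2]) = [-5, 1+6i, -5, 1-6i]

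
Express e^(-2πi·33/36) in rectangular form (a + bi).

ω_36^33 = e^(-2πi·33/36)
= cos(-2π·33/36) + i·sin(-2π·33/36)
= cos(-66π/36) + i·sin(-66π/36)

ω_36^33 = cos(-66π/36) + i·sin(-66π/36) = 0.8660+0.5000i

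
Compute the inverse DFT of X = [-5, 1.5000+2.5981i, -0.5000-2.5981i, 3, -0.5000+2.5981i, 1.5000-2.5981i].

x[n] = (1/6) Σ(k=0 to 5) X[k] · e^(2πikn/6)

Computing each x[n]:
x[0] = 0
x[1] = -1
x[2] = -2
x[3] = -2
x[4] = 1
x[5] = -1

x = [0, -1, -2, -2, 1, -1]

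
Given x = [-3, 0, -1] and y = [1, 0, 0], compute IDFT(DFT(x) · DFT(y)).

(x ⊛ y)[n] = Σ(m=0 to 2) x[m] · y[(n-m) mod 3]

Computing each output sample:
(x ⊛ y)[0] = -3
(x ⊛ y)[1] = 0
(x ⊛ y)[2] = -1

x ⊛ y = [-3, 0, -1]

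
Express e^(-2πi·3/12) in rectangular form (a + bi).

ω_12^3 = e^(-2πi·3/12)
= cos(-2π·3/12) + i·sin(-2π·3/12)
= cos(-6π/12) + i·sin(-6π/12)

ω_12^3 = cos(-6π/12) + i·sin(-6π/12) = -1i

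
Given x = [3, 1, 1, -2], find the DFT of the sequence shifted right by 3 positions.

Time shift by 3: X_shifted[k] = ω_4^(3k) · X[k]
Shifted x = [1, 1, -2, 3]

DFT(x[n-3]) = [3, 3+2i, -5, 3-2i]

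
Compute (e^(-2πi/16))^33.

Since ω_16^16 = 1, powers reduce modulo 16.
33 mod 16 = 1
So ω_16^33 = ω_16^1 = e^(-2πi·1/16)

ω_16^33 = ω_16^1 = 0.9239-0.3827i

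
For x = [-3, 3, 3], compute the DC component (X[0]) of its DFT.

X[0] = Σ(n=0 to 2) x[n] · ω_3^0 = Σ x[n]
= (-3) + (3) + (3)

X[0] = 3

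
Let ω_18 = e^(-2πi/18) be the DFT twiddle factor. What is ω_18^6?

ω_18^6 = e^(-2πi·6/18)
= cos(-2π·6/18) + i·sin(-2π·6/18)
= cos(-12π/18) + i·sin(-12π/18)

ω_18^6 = cos(-12π/18) + i·sin(-12π/18) = -0.5000-0.8660i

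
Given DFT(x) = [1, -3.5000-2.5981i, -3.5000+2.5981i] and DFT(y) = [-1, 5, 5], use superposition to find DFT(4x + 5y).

By linearity: DFT(4x + 5y) = 4·DFT(x) + 5·DFT(y)
= 4·[1, -3.5000-2.5981i, -3.5000+2.5981i] + 5·[-1, 5, 5]

Computing element-wise:
Z[0] = 4·(1) + 5·(-1) = -1
Z[1] = 4·(-3.5000-2.5981i) + 5·(5) = 11.0000-10.3924i
Z[2] = 4·(-3.5000+2.5981i) + 5·(5) = 11.0000+10.3924i

DFT(4x + 5y) = 4·X + 5·Y = [-1, 11.0000-10.3924i, 11.0000+10.3924i]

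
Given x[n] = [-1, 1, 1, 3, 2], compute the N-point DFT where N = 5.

X[k] = Σ(n=0 to 4) x[n] · ω_5^(nk)
where ω_5 = e^(-2πi/5)

Computing each X[k]:
X[0] = 6
X[1] = -3.3090+2.1266i
X[2] = -2.1910-1.3143i
X[3] = -2.1910+1.3143i
X[4] = -3.3090-2.1266i

X = [6, -3.3090+2.1266i, -2.1910-1.3143i, -2.1910+1.3143i, -3.3090-2.1266i]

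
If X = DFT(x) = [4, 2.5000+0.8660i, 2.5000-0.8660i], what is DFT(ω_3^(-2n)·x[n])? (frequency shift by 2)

Modulation property: DFT(ω_3^(-2n)·x[n]) = X[(k-2) mod 3], so circularly shift X by 2 positions.

X[k-2] = [2.5000+0.8660i, 2.5000-0.8660i, 4]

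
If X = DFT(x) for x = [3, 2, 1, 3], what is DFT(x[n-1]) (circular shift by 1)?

Time shift by 1: X_shifted[k] = ω_4^(1k) · X[k]
Shifted x = [3, 3, 2, 1]

DFT(x[n-1]) = [9, 1-2i, 1, 1+2i]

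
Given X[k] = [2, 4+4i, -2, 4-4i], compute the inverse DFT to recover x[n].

x[n] = (1/4) Σ(k=0 to 3) X[k] · e^(2πikn/4)

Computing each x[n]:
x[0] = 2
x[1] = -1
x[2] = -2
x[3] = 3

x = [2, -1, -2, 3]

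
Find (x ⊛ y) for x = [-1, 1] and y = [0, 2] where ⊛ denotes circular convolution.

(x ⊛ y)[n] = Σ(m=0 to 1) x[m] · y[(n-m) mod 2]

Computing each output sample:
(x ⊛ y)[0] = 2
(x ⊛ y)[1] = -2

x ⊛ y = [2, -2]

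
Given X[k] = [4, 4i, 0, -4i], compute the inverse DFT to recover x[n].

x[n] = (1/4) Σ(k=0 to 3) X[k] · e^(2πikn/4)

Computing each x[n]:
x[0] = 1
x[1] = -1
x[2] = 1
x[3] = 3

x = [1, -1, 1, 3]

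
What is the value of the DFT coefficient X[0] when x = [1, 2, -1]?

X[0] = Σ(n=0 to 2) x[n] · ω_3^0 = Σ x[n]
= (1) + (2) + (-1)

X[0] = 2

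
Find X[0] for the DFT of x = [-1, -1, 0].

X[0] = Σ(n=0 to 2) x[n] · ω_3^0 = Σ x[n]
= (-1) + (-1) + (0)

X[0] = -2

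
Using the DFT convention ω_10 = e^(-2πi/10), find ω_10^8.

ω_10^8 = e^(-2πi·8/10)
= cos(-2π·8/10) + i·sin(-2π·8/10)
= cos(-16π/10) + i·sin(-16π/10)

ω_10^8 = cos(-16π/10) + i·sin(-16π/10) = 0.3090+0.9511i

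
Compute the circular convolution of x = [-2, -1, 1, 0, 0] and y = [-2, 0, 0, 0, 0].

(x ⊛ y)[n] = Σ(m=0 to 4) x[m] · y[(n-m) mod 5]

Computing each output sample:
(x ⊛ y)[0] = 4
(x ⊛ y)[1] = 2
(x ⊛ y)[2] = -2
(x ⊛ y)[3] = 0
(x ⊛ y)[4] = 0

x ⊛ y = [4, 2, -2, 0, 0]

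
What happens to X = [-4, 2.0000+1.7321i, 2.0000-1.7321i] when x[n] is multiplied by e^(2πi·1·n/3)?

Modulation property: DFT(ω_3^(-1n)·x[n]) = X[(k-1) mod 3], so circularly shift X by 1 positions.

X[k-1] = [2.0000-1.7321i, -4, 2.0000+1.7321i]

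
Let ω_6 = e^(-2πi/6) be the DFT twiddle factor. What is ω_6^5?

ω_6^5 = e^(-2πi·5/6)
= cos(-2π·5/6) + i·sin(-2π·5/6)
= cos(-10π/6) + i·sin(-10π/6)

ω_6^5 = cos(-10π/6) + i·sin(-10π/6) = 0.5000+0.8660i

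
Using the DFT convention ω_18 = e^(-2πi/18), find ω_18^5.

ω_18^5 = e^(-2πi·5/18)
= cos(-2π·5/18) + i·sin(-2π·5/18)
= cos(-10π/18) + i·sin(-10π/18)

ω_18^5 = cos(-10π/18) + i·sin(-10π/18) = -0.1736-0.9848i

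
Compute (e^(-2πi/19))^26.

Since ω_19^19 = 1, powers reduce modulo 19.
26 mod 19 = 7
So ω_19^26 = ω_19^7 = e^(-2πi·7/19)

ω_19^26 = ω_19^7 = -0.6773-0.7357i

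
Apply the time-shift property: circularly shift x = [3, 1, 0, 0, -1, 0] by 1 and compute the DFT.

Time shift by 1: X_shifted[k] = ω_6^(1k) · X[k]
Shifted x = [0, 3, 1, 0, 0, -1]

DFT(x[n-1]) = [3, 0.5000-4.3301i, -1.5000-2.5981i, -1, -1.5000+2.5981i, 0.5000+4.3301i]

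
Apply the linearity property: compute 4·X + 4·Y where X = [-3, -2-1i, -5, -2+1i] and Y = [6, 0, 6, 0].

By linearity: DFT(4x + 4y) = 4·DFT(x) + 4·DFT(y)
= 4·[-3, -2-1i, -5, -2+1i] + 4·[6, 0, 6, 0]

Computing element-wise:
Z[0] = 4·(-3) + 4·(6) = 12
Z[1] = 4·(-2-1i) + 4·(0) = -8-4i
Z[2] = 4·(-5) + 4·(6) = 4
Z[3] = 4·(-2+1i) + 4·(0) = -8+4i

DFT(4x + 4y) = 4·X + 4·Y = [12, -8-4i, 4, -8+4i]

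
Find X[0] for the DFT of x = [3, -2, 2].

X[0] = Σ(n=0 to 2) x[n] · ω_3^0 = Σ x[n]
= (3) + (-2) + (2)

X[0] = 3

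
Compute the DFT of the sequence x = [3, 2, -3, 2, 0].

X[k] = Σ(n=0 to 4) x[n] · ω_5^(nk)
where ω_5 = e^(-2πi/5)

Computing each X[k]:
X[0] = 4
X[1] = 4.4271+1.0368i
X[2] = 1.0729-5.9309i
X[3] = 1.0729+5.9309i
X[4] = 4.4271-1.0368i

X = [4, 4.4271+1.0368i, 1.0729-5.9309i, 1.0729+5.9309i, 4.4271-1.0368i]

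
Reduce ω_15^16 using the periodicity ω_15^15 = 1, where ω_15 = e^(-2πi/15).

Since ω_15^15 = 1, powers reduce modulo 15.
16 mod 15 = 1
So ω_15^16 = ω_15^1 = e^(-2πi·1/15)

ω_15^16 = ω_15^1 = 0.9135-0.4067i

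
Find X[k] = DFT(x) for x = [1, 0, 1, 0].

X[k] = Σ(n=0 to 3) x[n] · ω_4^(nk)
where ω_4 = e^(-2πi/4)

Computing each X[k]:
X[0] = 2
X[1] = 0
X[2] = 2
X[3] = 0

X = [2, 0, 2, 0]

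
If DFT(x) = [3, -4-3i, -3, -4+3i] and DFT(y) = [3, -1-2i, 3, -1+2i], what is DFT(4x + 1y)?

By linearity: DFT(4x + 1y) = 4·DFT(x) + 1·DFT(y)
= 4·[3, -4-3i, -3, -4+3i] + 1·[3, -1-2i, 3, -1+2i]

Computing element-wise:
Z[0] = 4·(3) + 1·(3) = 15
Z[1] = 4·(-4-3i) + 1·(-1-2i) = -17-14i
Z[2] = 4·(-3) + 1·(3) = -9
Z[3] = 4·(-4+3i) + 1·(-1+2i) = -17+14i

DFT(4x + 1y) = 4·X + 1·Y = [15, -17-14i, -9, -17+14i]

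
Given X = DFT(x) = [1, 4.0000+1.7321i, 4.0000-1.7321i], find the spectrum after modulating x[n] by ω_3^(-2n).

Modulation property: DFT(ω_3^(-2n)·x[n]) = X[(k-2) mod 3], so circularly shift X by 2 positions.

X[k-2] = [4.0000+1.7321i, 4.0000-1.7321i, 1]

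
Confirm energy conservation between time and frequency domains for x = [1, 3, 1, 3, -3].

Time domain:
Σ|x[n]|² = |1|² + |3|² + |1|² + |3|² + |-3|² = 29.0000

Frequency domain:
(1/5)Σ|X[k]|² = (1/5)(|5|² + |-2.2361-4.5308i|² + |2.2361-5.4288i|² + |2.2361+5.4288i|² + |-2.2361+4.5308i|²) = (1/5)·145.0000 = 29.0000

Both sides agree, confirming Parseval's theorem.

Σ|x[n]|² = (1/N)Σ|X[k]|² = 29.0000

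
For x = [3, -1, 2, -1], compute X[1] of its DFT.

X[1] = Σ(n=0 to 3) x[n] · ω_4^(1n) where ω_4 = e^(-2πi/4)
= (3)·ω_4^0 + (-1)·ω_4^1 + (2)·ω_4^2 + (-1)·ω_4^3

X[1] = 1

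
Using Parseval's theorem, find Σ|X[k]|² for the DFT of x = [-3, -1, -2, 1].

Parseval: Σ|x[n]|² = (1/N)Σ|X[k]|², so Σ|X[k]|² = N·Σ|x[n]|² = 4·15.0000

Σ|X[k]|² = N·Σ|x[n]|² = 4·15.0000 = 60.0000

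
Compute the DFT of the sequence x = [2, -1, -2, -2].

X[k] = Σ(n=0 to 3) x[n] · ω_4^(nk)
where ω_4 = e^(-2πi/4)

Computing each X[k]:
X[0] = -3
X[1] = 4-1i
X[2] = 3
X[3] = 4+1i

X = [-3, 4-1i, 3, 4+1i]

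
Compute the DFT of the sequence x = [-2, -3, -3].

X[k] = Σ(n=0 to 2) x[n] · ω_3^(nk)
where ω_3 = e^(-2πi/3)

Computing each X[k]:
X[0] = -8
X[1] = 1
X[2] = 1

X = [-8, 1, 1]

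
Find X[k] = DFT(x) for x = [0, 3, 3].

X[k] = Σ(n=0 to 2) x[n] · ω_3^(nk)
where ω_3 = e^(-2πi/3)

Computing each X[k]:
X[0] = 6
X[1] = -3
X[2] = -3

X = [6, -3, -3]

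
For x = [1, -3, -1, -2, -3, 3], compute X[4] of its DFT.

X[4] = Σ(n=0 to 5) x[n] · ω_6^(4n) where ω_6 = e^(-2πi/6)
= (1)·ω_6^0 + (-3)·ω_6^4 + (-1)·ω_6^8 + (-2)·ω_6^12 + (-3)·ω_6^16 + (3)·ω_6^20

X[4] = 1.0000-6.9282i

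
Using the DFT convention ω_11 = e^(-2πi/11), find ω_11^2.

ω_11^2 = e^(-2πi·2/11)
= cos(-2π·2/11) + i·sin(-2π·2/11)
= cos(-4π/11) + i·sin(-4π/11)

ω_11^2 = cos(-4π/11) + i·sin(-4π/11) = 0.4154-0.9096i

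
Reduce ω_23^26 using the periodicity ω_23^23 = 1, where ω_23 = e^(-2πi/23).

Since ω_23^23 = 1, powers reduce modulo 23.
26 mod 23 = 3
So ω_23^26 = ω_23^3 = e^(-2πi·3/23)

ω_23^26 = ω_23^3 = 0.6826-0.7308i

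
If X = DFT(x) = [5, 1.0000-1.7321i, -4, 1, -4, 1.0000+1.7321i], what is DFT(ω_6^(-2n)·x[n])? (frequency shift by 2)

Modulation property: DFT(ω_6^(-2n)·x[n]) = X[(k-2) mod 6], so circularly shift X by 2 positions.

X[k-2] = [-4, 1.0000+1.7321i, 5, 1.0000-1.7321i, -4, 1]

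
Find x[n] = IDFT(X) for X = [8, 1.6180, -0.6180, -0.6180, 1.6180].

x[n] = (1/5) Σ(k=0 to 4) X[k] · e^(2πikn/5)

Computing each x[n]:
x[0] = 2
x[1] = 2
x[2] = 1
x[3] = 1
x[4] = 2

x = [2, 2, 1, 1, 2]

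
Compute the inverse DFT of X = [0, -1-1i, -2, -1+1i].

x[n] = (1/4) Σ(k=0 to 3) X[k] · e^(2πikn/4)

Computing each x[n]:
x[0] = -1
x[1] = 1
x[2] = 0
x[3] = 0

x = [-1, 1, 0, 0]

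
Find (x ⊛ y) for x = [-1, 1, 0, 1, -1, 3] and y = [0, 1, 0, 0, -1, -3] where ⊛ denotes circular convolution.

(x ⊛ y)[n] = Σ(m=0 to 5) x[m] · y[(n-m) mod 6]

Computing each output sample:
(x ⊛ y)[0] = 0
(x ⊛ y)[1] = -2
(x ⊛ y)[2] = -1
(x ⊛ y)[3] = 0
(x ⊛ y)[4] = -7
(x ⊛ y)[5] = 1

x ⊛ y = [0, -2, -1, 0, -7, 1]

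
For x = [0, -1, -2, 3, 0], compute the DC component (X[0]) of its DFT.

X[0] = Σ(n=0 to 4) x[n] · ω_5^0 = Σ x[n]
= (0) + (-1) + (-2) + (3) + (0)

X[0] = 0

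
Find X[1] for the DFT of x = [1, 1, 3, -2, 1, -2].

X[1] = Σ(n=0 to 5) x[n] · ω_6^(1n) where ω_6 = e^(-2πi/6)
= (1)·ω_6^0 + (1)·ω_6^1 + (3)·ω_6^2 + (-2)·ω_6^3 + (1)·ω_6^4 + (-2)·ω_6^5

X[1] = 0.5000-4.3301i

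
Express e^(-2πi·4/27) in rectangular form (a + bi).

ω_27^4 = e^(-2πi·4/27)
= cos(-2π·4/27) + i·sin(-2π·4/27)
= cos(-8π/27) + i·sin(-8π/27)

ω_27^4 = cos(-8π/27) + i·sin(-8π/27) = 0.5972-0.8021i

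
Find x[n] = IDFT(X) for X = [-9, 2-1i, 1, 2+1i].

x[n] = (1/4) Σ(k=0 to 3) X[k] · e^(2πikn/4)

Computing each x[n]:
x[0] = -1
x[1] = -2
x[2] = -3
x[3] = -3

x = [-1, -2, -3, -3]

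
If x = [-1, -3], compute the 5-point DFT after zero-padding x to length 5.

Original 2-point DFT: [-4, 2]
Zero-padded 5-point DFT provides frequency interpolation.

DFT_5([x, 0, ...]) = [-4, -1.9271+2.8532i, 1.4271+1.7634i, 1.4271-1.7634i, -1.9271-2.8532i]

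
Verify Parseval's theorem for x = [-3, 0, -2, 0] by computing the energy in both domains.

Time domain:
Σ|x[n]|² = |-3|² + |0|² + |-2|² + |0|² = 13.0000

Frequency domain:
(1/4)Σ|X[k]|² = (1/4)(|-5|² + |-1|² + |-5|² + |-1|²) = (1/4)·52.0000 = 13.0000

Both sides agree, confirming Parseval's theorem.

Σ|x[n]|² = (1/N)Σ|X[k]|² = 13.0000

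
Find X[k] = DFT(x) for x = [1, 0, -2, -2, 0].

X[k] = Σ(n=0 to 4) x[n] · ω_5^(nk)
where ω_5 = e^(-2πi/5)

Computing each X[k]:
X[0] = -3
X[1] = 4.2361
X[2] = -0.2361
X[3] = -0.2361
X[4] = 4.2361

X = [-3, 4.2361, -0.2361, -0.2361, 4.2361]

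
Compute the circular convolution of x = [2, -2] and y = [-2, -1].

(x ⊛ y)[n] = Σ(m=0 to 1) x[m] · y[(n-m) mod 2]

Computing each output sample:
(x ⊛ y)[0] = -2
(x ⊛ y)[1] = 2

x ⊛ y = [-2, 2]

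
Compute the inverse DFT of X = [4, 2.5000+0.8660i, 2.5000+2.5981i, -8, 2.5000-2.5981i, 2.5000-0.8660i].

x[n] = (1/6) Σ(k=0 to 5) X[k] · e^(2πikn/6)

Computing each x[n]:
x[0] = 1
x[1] = 1
x[2] = -1
x[3] = 2
x[4] = -2
x[5] = 3

x = [1, 1, -1, 2, -2, 3]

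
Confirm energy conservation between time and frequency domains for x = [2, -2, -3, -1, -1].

Time domain:
Σ|x[n]|² = |2|² + |-2|² + |-3|² + |-1|² + |-1|² = 19.0000

Frequency domain:
(1/5)Σ|X[k]|² = (1/5)(|-5|² + |4.3090+2.1266i|² + |3.1910-1.3143i|² + |3.1910+1.3143i|² + |4.3090-2.1266i|²) = (1/5)·95.0000 = 19.0000

Both sides agree, confirming Parseval's theorem.

Σ|x[n]|² = (1/N)Σ|X[k]|² = 19.0000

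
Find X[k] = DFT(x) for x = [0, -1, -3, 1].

X[k] = Σ(n=0 to 3) x[n] · ω_4^(nk)
where ω_4 = e^(-2πi/4)

Computing each X[k]:
X[0] = -3
X[1] = 3+2i
X[2] = -3
X[3] = 3-2i

X = [-3, 3+2i, -3, 3-2i]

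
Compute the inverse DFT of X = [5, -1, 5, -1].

x[n] = (1/4) Σ(k=0 to 3) X[k] · e^(2πikn/4)

Computing each x[n]:
x[0] = 2
x[1] = 0
x[2] = 3
x[3] = 0

x = [2, 0, 3, 0]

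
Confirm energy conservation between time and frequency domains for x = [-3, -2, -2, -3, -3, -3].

Time domain:
Σ|x[n]|² = |-3|² + |-2|² + |-2|² + |-3|² + |-3|² + |-3|² = 44.0000

Frequency domain:
(1/6)Σ|X[k]|² = (1/6)(|-16|² + |-1.7321i|² + |-1|² + |0|² + |-1|² + |1.7321i|²) = (1/6)·264.0000 = 44.0000

Both sides agree, confirming Parseval's theorem.

Σ|x[n]|² = (1/N)Σ|X[k]|² = 44.0000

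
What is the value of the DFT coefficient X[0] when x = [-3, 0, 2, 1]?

X[0] = Σ(n=0 to 3) x[n] · ω_4^0 = Σ x[n]
= (-3) + (0) + (2) + (1)

X[0] = 0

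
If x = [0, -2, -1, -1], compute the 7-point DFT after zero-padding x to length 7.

Original 4-point DFT: [-4, 1+1i, 2, 1-1i]
Zero-padded 7-point DFT provides frequency interpolation.

DFT_7([x, 0, ...]) = [-4, -0.1235+2.9725i, 0.7225+0.7341i, 1.4010+1.0609i, 1.4010-1.0609i, 0.7225-0.7341i, -0.1235-2.9725i]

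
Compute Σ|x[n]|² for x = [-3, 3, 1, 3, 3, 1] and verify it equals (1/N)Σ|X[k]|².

Time domain:
Σ|x[n]|² = |-3|² + |3|² + |1|² + |3|² + |3|² + |1|² = 38.0000

Frequency domain:
(1/6)Σ|X[k]|² = (1/6)(|8|² + |-6|² + |-4.0000-3.4641i|² + |-6|² + |-4.0000+3.4641i|² + |-6|²) = (1/6)·228.0000 = 38.0000

Both sides agree, confirming Parseval's theorem.

Σ|x[n]|² = (1/N)Σ|X[k]|² = 38.0000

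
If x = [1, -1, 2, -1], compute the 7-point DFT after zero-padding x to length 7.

Original 4-point DFT: [1, -1, 5, -1]
Zero-padded 7-point DFT provides frequency interpolation.

DFT_7([x, 0, ...]) = [1, 0.8324-0.7341i, -1.2029+1.0609i, 3.3705+2.9725i, 3.3705-2.9725i, -1.2029-1.0609i, 0.8324+0.7341i]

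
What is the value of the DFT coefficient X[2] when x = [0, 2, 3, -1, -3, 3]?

X[2] = Σ(n=0 to 5) x[n] · ω_6^(2n) where ω_6 = e^(-2πi/6)
= (0)·ω_6^0 + (2)·ω_6^2 + (3)·ω_6^4 + (-1)·ω_6^6 + (-3)·ω_6^8 + (3)·ω_6^10

X[2] = -3.5000+6.0622i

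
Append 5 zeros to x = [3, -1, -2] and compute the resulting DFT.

Original 3-point DFT: [0, 4.5000-0.8660i, 4.5000+0.8660i]
Zero-padded 8-point DFT provides frequency interpolation.

DFT_8([x, 0, ...]) = [0, 2.2929+2.7071i, 5+1i, 3.7071-1.2929i, 2, 3.7071+1.2929i, 5-1i, 2.2929-2.7071i]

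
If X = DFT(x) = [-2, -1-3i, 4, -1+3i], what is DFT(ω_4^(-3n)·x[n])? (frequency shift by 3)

Modulation property: DFT(ω_4^(-3n)·x[n]) = X[(k-3) mod 4], so circularly shift X by 3 positions.

X[k-3] = [-1-3i, 4, -1+3i, -2]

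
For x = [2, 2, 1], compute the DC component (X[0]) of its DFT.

X[0] = Σ(n=0 to 2) x[n] · ω_3^0 = Σ x[n]
= (2) + (2) + (1)

X[0] = 5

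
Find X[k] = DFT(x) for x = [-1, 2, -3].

X[k] = Σ(n=0 to 2) x[n] · ω_3^(nk)
where ω_3 = e^(-2πi/3)

Computing each X[k]:
X[0] = -2
X[1] = -0.5000-4.3301i
X[2] = -0.5000+4.3301i

X = [-2, -0.5000-4.3301i, -0.5000+4.3301i]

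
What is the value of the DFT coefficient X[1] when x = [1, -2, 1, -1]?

X[1] = Σ(n=0 to 3) x[n] · ω_4^(1n) where ω_4 = e^(-2πi/4)
= (1)·ω_4^0 + (-2)·ω_4^1 + (1)·ω_4^2 + (-1)·ω_4^3

X[1] = 1i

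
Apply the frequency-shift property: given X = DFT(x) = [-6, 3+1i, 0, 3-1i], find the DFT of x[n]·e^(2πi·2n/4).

Modulation property: DFT(ω_4^(-2n)·x[n]) = X[(k-2) mod 4], so circularly shift X by 2 positions.

X[k-2] = [0, 3-1i, -6, 3+1i]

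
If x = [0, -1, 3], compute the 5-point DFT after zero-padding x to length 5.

Original 3-point DFT: [2, -1.0000+3.4641i, -1.0000-3.4641i]
Zero-padded 5-point DFT provides frequency interpolation.

DFT_5([x, 0, ...]) = [2, -2.7361-0.8123i, 1.7361+3.4410i, 1.7361-3.4410i, -2.7361+0.8123i]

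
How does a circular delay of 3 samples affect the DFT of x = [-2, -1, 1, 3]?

Time shift by 3: X_shifted[k] = ω_4^(3k) · X[k]
Shifted x = [-1, 1, 3, -2]

DFT(x[n-3]) = [1, -4-3i, 3, -4+3i]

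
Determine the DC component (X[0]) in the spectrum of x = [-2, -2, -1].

X[0] = Σ(n=0 to 2) x[n] · ω_3^0 = Σ x[n]
= (-2) + (-2) + (-1)

X[0] = -5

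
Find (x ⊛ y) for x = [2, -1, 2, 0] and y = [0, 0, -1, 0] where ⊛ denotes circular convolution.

(x ⊛ y)[n] = Σ(m=0 to 3) x[m] · y[(n-m) mod 4]

Computing each output sample:
(x ⊛ y)[0] = -2
(x ⊛ y)[1] = 0
(x ⊛ y)[2] = -2
(x ⊛ y)[3] = 1

x ⊛ y = [-2, 0, -2, 1]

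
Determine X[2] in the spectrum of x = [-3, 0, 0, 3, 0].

X[2] = Σ(n=0 to 4) x[n] · ω_5^(2n) where ω_5 = e^(-2πi/5)
= (-3)·ω_5^0 + (0)·ω_5^2 + (0)·ω_5^4 + (3)·ω_5^6 + (0)·ω_5^8

X[2] = -2.0729-2.8532i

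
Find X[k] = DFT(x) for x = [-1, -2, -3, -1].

X[k] = Σ(n=0 to 3) x[n] · ω_4^(nk)
where ω_4 = e^(-2πi/4)

Computing each X[k]:
X[0] = -7
X[1] = 2+1i
X[2] = -1
X[3] = 2-1i

X = [-7, 2+1i, -1, 2-1i]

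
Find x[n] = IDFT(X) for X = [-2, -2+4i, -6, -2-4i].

x[n] = (1/4) Σ(k=0 to 3) X[k] · e^(2πikn/4)

Computing each x[n]:
x[0] = -3
x[1] = -1
x[2] = -1
x[3] = 3

x = [-3, -1, -1, 3]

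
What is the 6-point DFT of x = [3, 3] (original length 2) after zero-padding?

Original 2-point DFT: [6, 0]
Zero-padded 6-point DFT provides frequency interpolation.

DFT_6([x, 0, ...]) = [6, 4.5000-2.5981i, 1.5000-2.5981i, 0, 1.5000+2.5981i, 4.5000+2.5981i]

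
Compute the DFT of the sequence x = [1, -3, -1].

X[k] = Σ(n=0 to 2) x[n] · ω_3^(nk)
where ω_3 = e^(-2πi/3)

Computing each X[k]:
X[0] = -3
X[1] = 3.0000+1.7321i
X[2] = 3.0000-1.7321i

X = [-3, 3.0000+1.7321i, 3.0000-1.7321i]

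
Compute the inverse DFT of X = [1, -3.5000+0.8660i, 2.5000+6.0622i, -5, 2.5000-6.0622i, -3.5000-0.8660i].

x[n] = (1/6) Σ(k=0 to 5) X[k] · e^(2πikn/6)

Computing each x[n]:
x[0] = -1
x[1] = -2
x[2] = 1
x[3] = 3
x[4] = -2
x[5] = 2

x = [-1, -2, 1, 3, -2, 2]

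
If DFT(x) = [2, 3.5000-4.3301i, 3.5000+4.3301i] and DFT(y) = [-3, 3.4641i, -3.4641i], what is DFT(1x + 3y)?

By linearity: DFT(1x + 3y) = 1·DFT(x) + 3·DFT(y)
= 1·[2, 3.5000-4.3301i, 3.5000+4.3301i] + 3·[-3, 3.4641i, -3.4641i]

Computing element-wise:
Z[0] = 1·(2) + 3·(-3) = -7
Z[1] = 1·(3.5000-4.3301i) + 3·(3.4641i) = 3.5000+6.0622i
Z[2] = 1·(3.5000+4.3301i) + 3·(-3.4641i) = 3.5000-6.0622i

DFT(1x + 3y) = 1·X + 3·Y = [-7, 3.5000+6.0622i, 3.5000-6.0622i]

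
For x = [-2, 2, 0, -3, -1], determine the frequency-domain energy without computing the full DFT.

Parseval: Σ|x[n]|² = (1/N)Σ|X[k]|², so Σ|X[k]|² = N·Σ|x[n]|² = 5·18.0000

Σ|X[k]|² = N·Σ|x[n]|² = 5·18.0000 = 90.0000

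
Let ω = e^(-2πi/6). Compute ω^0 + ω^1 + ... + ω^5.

Sum of all nth roots of unity equals 0 for n > 1 (geometric series with r ≠ 1).

0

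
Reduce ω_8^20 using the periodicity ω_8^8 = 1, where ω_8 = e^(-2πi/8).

Since ω_8^8 = 1, powers reduce modulo 8.
20 mod 8 = 4
So ω_8^20 = ω_8^4 = e^(-2πi·4/8)

ω_8^20 = ω_8^4 = -1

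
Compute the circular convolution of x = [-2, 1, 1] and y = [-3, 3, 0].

(x ⊛ y)[n] = Σ(m=0 to 2) x[m] · y[(n-m) mod 3]

Computing each output sample:
(x ⊛ y)[0] = 9
(x ⊛ y)[1] = -9
(x ⊛ y)[2] = 0

x ⊛ y = [9, -9, 0]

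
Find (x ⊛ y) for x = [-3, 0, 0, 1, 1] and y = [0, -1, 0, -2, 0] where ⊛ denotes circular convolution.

(x ⊛ y)[n] = Σ(m=0 to 4) x[m] · y[(n-m) mod 5]

Computing each output sample:
(x ⊛ y)[0] = -1
(x ⊛ y)[1] = 1
(x ⊛ y)[2] = -2
(x ⊛ y)[3] = 6
(x ⊛ y)[4] = -1

x ⊛ y = [-1, 1, -2, 6, -1]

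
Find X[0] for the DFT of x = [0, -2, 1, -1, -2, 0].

X[0] = Σ(n=0 to 5) x[n] · ω_6^0 = Σ x[n]
= (0) + (-2) + (1) + (-1) + (-2) + (0)

X[0] = -4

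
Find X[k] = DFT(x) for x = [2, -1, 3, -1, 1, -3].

X[k] = Σ(n=0 to 5) x[n] · ω_6^(nk)
where ω_6 = e^(-2πi/6)

Computing each X[k]:
X[0] = 1
X[1] = -1.0000-3.4641i
X[2] = 1
X[3] = 11
X[4] = 1
X[5] = -1.0000+3.4641i

X = [1, -1.0000-3.4641i, 1, 11, 1, -1.0000+3.4641i]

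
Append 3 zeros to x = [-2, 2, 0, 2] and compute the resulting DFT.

Original 4-point DFT: [2, -2, -6, -2]
Zero-padded 7-point DFT provides frequency interpolation.

DFT_7([x, 0, ...]) = [2, -2.5550-2.4314i, -1.1981-0.3862i, -4.2470-2.8176i, -4.2470+2.8176i, -1.1981+0.3862i, -2.5550+2.4314i]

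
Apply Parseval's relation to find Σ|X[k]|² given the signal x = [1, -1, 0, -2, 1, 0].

Parseval: Σ|x[n]|² = (1/N)Σ|X[k]|², so Σ|X[k]|² = N·Σ|x[n]|² = 6·7.0000

Σ|X[k]|² = N·Σ|x[n]|² = 6·7.0000 = 42.0000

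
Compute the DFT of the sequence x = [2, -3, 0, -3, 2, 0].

X[k] = Σ(n=0 to 5) x[n] · ω_6^(nk)
where ω_6 = e^(-2πi/6)

Computing each X[k]:
X[0] = -2
X[1] = 2.5000+4.3301i
X[2] = -0.5000+0.8660i
X[3] = 10
X[4] = -0.5000-0.8660i
X[5] = 2.5000-4.3301i

X = [-2, 2.5000+4.3301i, -0.5000+0.8660i, 10, -0.5000-0.8660i, 2.5000-4.3301i]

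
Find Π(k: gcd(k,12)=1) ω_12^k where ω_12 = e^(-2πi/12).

The primitive 12th roots of unity are ω_12^k for k coprime to 12: k ∈ {1, 5, 7, 11}
Their product equals the constant term of the cyclotomic polynomial Φ_12(x) up to sign.
For n ≥ 3, the product of all primitive nth roots of unity is 1. (For n=1 it is 1; for n=2 it is -1.)

1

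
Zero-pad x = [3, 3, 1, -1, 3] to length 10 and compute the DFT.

Original 5-point DFT: [9, 4.8541-1.1756i, -1.8541+1.9021i, -1.8541-1.9021i, 4.8541+1.1756i]
Zero-padded 10-point DFT provides frequency interpolation.

DFT_10([x, 0, ...]) = [9, 3.6180-3.5267i, 4.8541-1.1756i, 1.3820-5.7063i, -1.8541+1.9021i, 5, -1.8541-1.9021i, 1.3820+5.7063i, 4.8541+1.1756i, 3.6180+3.5267i]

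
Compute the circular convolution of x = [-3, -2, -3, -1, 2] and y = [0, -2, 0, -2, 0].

(x ⊛ y)[n] = Σ(m=0 to 4) x[m] · y[(n-m) mod 5]

Computing each output sample:
(x ⊛ y)[0] = 2
(x ⊛ y)[1] = 8
(x ⊛ y)[2] = 0
(x ⊛ y)[3] = 12
(x ⊛ y)[4] = 6

x ⊛ y = [2, 8, 0, 12, 6]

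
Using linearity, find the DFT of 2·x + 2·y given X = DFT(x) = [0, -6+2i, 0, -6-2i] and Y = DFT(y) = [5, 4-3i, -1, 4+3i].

By linearity: DFT(2x + 2y) = 2·DFT(x) + 2·DFT(y)
= 2·[0, -6+2i, 0, -6-2i] + 2·[5, 4-3i, -1, 4+3i]

Computing element-wise:
Z[0] = 2·(0) + 2·(5) = 10
Z[1] = 2·(-6+2i) + 2·(4-3i) = -4-2i
Z[2] = 2·(0) + 2·(-1) = -2
Z[3] = 2·(-6-2i) + 2·(4+3i) = -4+2i

DFT(2x + 2y) = 2·X + 2·Y = [10, -4-2i, -2, -4+2i]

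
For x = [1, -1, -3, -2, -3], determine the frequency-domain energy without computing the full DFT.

Parseval: Σ|x[n]|² = (1/N)Σ|X[k]|², so Σ|X[k]|² = N·Σ|x[n]|² = 5·24.0000

Σ|X[k]|² = N·Σ|x[n]|² = 5·24.0000 = 120.0000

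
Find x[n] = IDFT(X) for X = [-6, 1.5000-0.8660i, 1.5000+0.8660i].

x[n] = (1/3) Σ(k=0 to 2) X[k] · e^(2πikn/3)

Computing each x[n]:
x[0] = -1
x[1] = -2
x[2] = -3

x = [-1, -2, -3]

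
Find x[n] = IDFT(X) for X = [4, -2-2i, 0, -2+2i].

x[n] = (1/4) Σ(k=0 to 3) X[k] · e^(2πikn/4)

Computing each x[n]:
x[0] = 0
x[1] = 2
x[2] = 2
x[3] = 0

x = [0, 2, 2, 0]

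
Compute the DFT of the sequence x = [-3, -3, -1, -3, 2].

X[k] = Σ(n=0 to 4) x[n] · ω_5^(nk)
where ω_5 = e^(-2πi/5)

Computing each X[k]:
X[0] = -8
X[1] = -0.0729+3.5797i
X[2] = -3.4271+4.8410i
X[3] = -3.4271-4.8410i
X[4] = -0.0729-3.5797i

X = [-8, -0.0729+3.5797i, -3.4271+4.8410i, -3.4271-4.8410i, -0.0729-3.5797i]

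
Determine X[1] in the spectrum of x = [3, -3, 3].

X[1] = Σ(n=0 to 2) x[n] · ω_3^(1n) where ω_3 = e^(-2πi/3)
= (3)·ω_3^0 + (-3)·ω_3^1 + (3)·ω_3^2

X[1] = 3.0000+5.1962i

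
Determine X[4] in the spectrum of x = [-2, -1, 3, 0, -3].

X[4] = Σ(n=0 to 4) x[n] · ω_5^(4n) where ω_5 = e^(-2πi/5)
= (-2)·ω_5^0 + (-1)·ω_5^4 + (3)·ω_5^8 + (0)·ω_5^12 + (-3)·ω_5^16

X[4] = -5.6631+3.6655i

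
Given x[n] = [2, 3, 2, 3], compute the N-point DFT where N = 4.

X[k] = Σ(n=0 to 3) x[n] · ω_4^(nk)
where ω_4 = e^(-2πi/4)

Computing each X[k]:
X[0] = 10
X[1] = 0
X[2] = -2
X[3] = 0

X = [10, 0, -2, 0]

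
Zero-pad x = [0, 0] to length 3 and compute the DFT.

Original 2-point DFT: [0, 0]
Zero-padded 3-point DFT provides frequency interpolation.

DFT_3([x, 0, ...]) = [0, 0, 0]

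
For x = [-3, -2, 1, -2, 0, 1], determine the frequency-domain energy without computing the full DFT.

Parseval: Σ|x[n]|² = (1/N)Σ|X[k]|², so Σ|X[k]|² = N·Σ|x[n]|² = 6·19.0000

Σ|X[k]|² = N·Σ|x[n]|² = 6·19.0000 = 114.0000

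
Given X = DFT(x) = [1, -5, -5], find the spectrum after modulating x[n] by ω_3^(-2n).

Modulation property: DFT(ω_3^(-2n)·x[n]) = X[(k-2) mod 3], so circularly shift X by 2 positions.

X[k-2] = [-5, -5, 1]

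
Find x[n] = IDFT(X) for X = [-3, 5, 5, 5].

x[n] = (1/4) Σ(k=0 to 3) X[k] · e^(2πikn/4)

Computing each x[n]:
x[0] = 3
x[1] = -2
x[2] = -2
x[3] = -2

x = [3, -2, -2, -2]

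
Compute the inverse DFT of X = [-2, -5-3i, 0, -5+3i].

x[n] = (1/4) Σ(k=0 to 3) X[k] · e^(2πikn/4)

Computing each x[n]:
x[0] = -3
x[1] = 1
x[2] = 2
x[3] = -2

x = [-3, 1, 2, -2]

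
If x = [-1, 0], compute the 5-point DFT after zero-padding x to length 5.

Original 2-point DFT: [-1, -1]
Zero-padded 5-point DFT provides frequency interpolation.

DFT_5([x, 0, ...]) = [-1, -1, -1, -1, -1]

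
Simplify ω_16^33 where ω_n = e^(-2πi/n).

Since ω_16^16 = 1, powers reduce modulo 16.
33 mod 16 = 1
So ω_16^33 = ω_16^1 = e^(-2πi·1/16)

ω_16^33 = ω_16^1 = 0.9239-0.3827i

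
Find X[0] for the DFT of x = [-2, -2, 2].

X[0] = Σ(n=0 to 2) x[n] · ω_3^0 = Σ x[n]
= (-2) + (-2) + (2)

X[0] = -2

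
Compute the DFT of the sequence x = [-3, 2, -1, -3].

X[k] = Σ(n=0 to 3) x[n] · ω_4^(nk)
where ω_4 = e^(-2πi/4)

Computing each X[k]:
X[0] = -5
X[1] = -2-5i
X[2] = -3
X[3] = -2+5i

X = [-5, -2-5i, -3, -2+5i]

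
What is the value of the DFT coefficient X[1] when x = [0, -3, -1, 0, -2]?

X[1] = Σ(n=0 to 4) x[n] · ω_5^(1n) where ω_5 = e^(-2πi/5)
= (0)·ω_5^0 + (-3)·ω_5^1 + (-1)·ω_5^2 + (0)·ω_5^3 + (-2)·ω_5^4

X[1] = -0.7361+1.5388i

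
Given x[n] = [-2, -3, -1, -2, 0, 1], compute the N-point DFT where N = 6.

X[k] = Σ(n=0 to 5) x[n] · ω_6^(nk)
where ω_6 = e^(-2πi/6)

Computing each X[k]:
X[0] = -7
X[1] = -0.5000+4.3301i
X[2] = -2.5000+2.5981i
X[3] = 1
X[4] = -2.5000-2.5981i
X[5] = -0.5000-4.3301i

X = [-7, -0.5000+4.3301i, -2.5000+2.5981i, 1, -2.5000-2.5981i, -0.5000-4.3301i]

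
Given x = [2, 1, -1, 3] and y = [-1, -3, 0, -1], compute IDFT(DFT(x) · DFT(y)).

(x ⊛ y)[n] = Σ(m=0 to 3) x[m] · y[(n-m) mod 4]

Computing each output sample:
(x ⊛ y)[0] = -12
(x ⊛ y)[1] = -6
(x ⊛ y)[2] = -5
(x ⊛ y)[3] = -2

x ⊛ y = [-12, -6, -5, -2]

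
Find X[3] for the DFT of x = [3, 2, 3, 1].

X[3] = Σ(n=0 to 3) x[n] · ω_4^(3n) where ω_4 = e^(-2πi/4)
= (3)·ω_4^0 + (2)·ω_4^3 + (3)·ω_4^6 + (1)·ω_4^9

X[3] = 1i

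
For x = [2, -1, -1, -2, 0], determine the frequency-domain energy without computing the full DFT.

Parseval: Σ|x[n]|² = (1/N)Σ|X[k]|², so Σ|X[k]|² = N·Σ|x[n]|² = 5·10.0000

Σ|X[k]|² = N·Σ|x[n]|² = 5·10.0000 = 50.0000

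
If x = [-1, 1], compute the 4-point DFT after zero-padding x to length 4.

Original 2-point DFT: [0, -2]
Zero-padded 4-point DFT provides frequency interpolation.

DFT_4([x, 0, ...]) = [0, -1-1i, -2, -1+1i]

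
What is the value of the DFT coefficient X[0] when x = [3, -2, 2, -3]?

X[0] = Σ(n=0 to 3) x[n] · ω_4^0 = Σ x[n]
= (3) + (-2) + (2) + (-3)

X[0] = 0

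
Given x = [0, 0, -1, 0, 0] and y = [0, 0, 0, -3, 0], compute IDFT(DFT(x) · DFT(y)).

(x ⊛ y)[n] = Σ(m=0 to 4) x[m] · y[(n-m) mod 5]

Computing each output sample:
(x ⊛ y)[0] = 3
(x ⊛ y)[1] = 0
(x ⊛ y)[2] = 0
(x ⊛ y)[3] = 0
(x ⊛ y)[4] = 0

x ⊛ y = [3, 0, 0, 0, 0]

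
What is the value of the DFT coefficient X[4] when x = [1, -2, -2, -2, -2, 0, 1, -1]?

X[4] = Σ(n=0 to 7) x[n] · ω_8^(4n) where ω_8 = e^(-2πi/8)
= (1)·ω_8^0 + (-2)·ω_8^4 + (-2)·ω_8^8 + (-2)·ω_8^12 + (-2)·ω_8^16 + (0)·ω_8^20 + (1)·ω_8^24 + (-1)·ω_8^28

X[4] = 3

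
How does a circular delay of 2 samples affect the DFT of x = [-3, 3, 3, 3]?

Time shift by 2: X_shifted[k] = ω_4^(2k) · X[k]
Shifted x = [3, 3, -3, 3]

DFT(x[n-2]) = [6, 6, -6, 6]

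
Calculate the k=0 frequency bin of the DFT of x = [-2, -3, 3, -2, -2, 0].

X[0] = Σ(n=0 to 5) x[n] · ω_6^0 = Σ x[n]
= (-2) + (-3) + (3) + (-2) + (-2) + (0)

X[0] = -6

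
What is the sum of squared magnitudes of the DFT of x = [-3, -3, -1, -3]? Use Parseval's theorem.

Parseval: Σ|x[n]|² = (1/N)Σ|X[k]|², so Σ|X[k]|² = N·Σ|x[n]|² = 4·28.0000

Σ|X[k]|² = N·Σ|x[n]|² = 4·28.0000 = 112.0000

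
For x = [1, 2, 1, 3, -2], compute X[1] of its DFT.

X[1] = Σ(n=0 to 4) x[n] · ω_5^(1n) where ω_5 = e^(-2πi/5)
= (1)·ω_5^0 + (2)·ω_5^1 + (1)·ω_5^2 + (3)·ω_5^3 + (-2)·ω_5^4

X[1] = -2.2361-2.6287i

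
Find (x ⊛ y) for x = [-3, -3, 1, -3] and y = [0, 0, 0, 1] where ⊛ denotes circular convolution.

(x ⊛ y)[n] = Σ(m=0 to 3) x[m] · y[(n-m) mod 4]

Computing each output sample:
(x ⊛ y)[0] = -3
(x ⊛ y)[1] = 1
(x ⊛ y)[2] = -3
(x ⊛ y)[3] = -3

x ⊛ y = [-3, 1, -3, -3]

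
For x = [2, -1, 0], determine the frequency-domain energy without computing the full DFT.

Parseval: Σ|x[n]|² = (1/N)Σ|X[k]|², so Σ|X[k]|² = N·Σ|x[n]|² = 3·5.0000

Σ|X[k]|² = N·Σ|x[n]|² = 3·5.0000 = 15.0000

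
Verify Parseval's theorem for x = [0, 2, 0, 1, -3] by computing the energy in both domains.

Time domain:
Σ|x[n]|² = |0|² + |2|² + |0|² + |1|² + |-3|² = 14.0000

Frequency domain:
(1/5)Σ|X[k]|² = (1/5)(|0|² + |-1.1180-4.1675i|² + |1.1180-3.8900i|² + |1.1180+3.8900i|² + |-1.1180+4.1675i|²) = (1/5)·70.0000 = 14.0000

Both sides agree, confirming Parseval's theorem.

Σ|x[n]|² = (1/N)Σ|X[k]|² = 14.0000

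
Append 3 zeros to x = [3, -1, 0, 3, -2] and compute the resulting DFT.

Original 5-point DFT: [3, -0.3541+0.8123i, 6.3541-3.4410i, 6.3541+3.4410i, -0.3541-0.8123i]
Zero-padded 8-point DFT provides frequency interpolation.

DFT_8([x, 0, ...]) = [3, 2.1716-1.4142i, 1+4i, 7.8284-1.4142i, -1, 7.8284+1.4142i, 1-4i, 2.1716+1.4142i]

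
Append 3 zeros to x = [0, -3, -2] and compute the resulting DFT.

Original 3-point DFT: [-5, 2.5000+0.8660i, 2.5000-0.8660i]
Zero-padded 6-point DFT provides frequency interpolation.

DFT_6([x, 0, ...]) = [-5, -0.5000+4.3301i, 2.5000+0.8660i, 1, 2.5000-0.8660i, -0.5000-4.3301i]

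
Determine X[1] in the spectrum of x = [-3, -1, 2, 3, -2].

X[1] = Σ(n=0 to 4) x[n] · ω_5^(1n) where ω_5 = e^(-2πi/5)
= (-3)·ω_5^0 + (-1)·ω_5^1 + (2)·ω_5^2 + (3)·ω_5^3 + (-2)·ω_5^4

X[1] = -7.9721-0.3633i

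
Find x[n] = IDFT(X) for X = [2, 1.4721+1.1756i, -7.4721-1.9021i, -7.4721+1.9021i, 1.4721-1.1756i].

x[n] = (1/5) Σ(k=0 to 4) X[k] · e^(2πikn/5)

Computing each x[n]:
x[0] = -2
x[1] = 3
x[2] = -2
x[3] = 0
x[4] = 3

x = [-2, 3, -2, 0, 3]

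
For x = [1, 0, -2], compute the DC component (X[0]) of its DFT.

X[0] = Σ(n=0 to 2) x[n] · ω_3^0 = Σ x[n]
= (1) + (0) + (-2)

X[0] = -1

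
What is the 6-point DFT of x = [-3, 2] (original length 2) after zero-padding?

Original 2-point DFT: [-1, -5]
Zero-padded 6-point DFT provides frequency interpolation.

DFT_6([x, 0, ...]) = [-1, -2.0000-1.7321i, -4.0000-1.7321i, -5, -4.0000+1.7321i, -2.0000+1.7321i]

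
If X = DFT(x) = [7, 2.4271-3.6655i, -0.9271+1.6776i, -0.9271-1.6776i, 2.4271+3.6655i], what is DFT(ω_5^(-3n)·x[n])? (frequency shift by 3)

Modulation property: DFT(ω_5^(-3n)·x[n]) = X[(k-3) mod 5], so circularly shift X by 3 positions.

X[k-3] = [-0.9271+1.6776i, -0.9271-1.6776i, 2.4271+3.6655i, 7, 2.4271-3.6655i]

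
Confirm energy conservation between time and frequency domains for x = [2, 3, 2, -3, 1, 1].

Time domain:
Σ|x[n]|² = |2|² + |3|² + |2|² + |-3|² + |1|² + |1|² = 28.0000

Frequency domain:
(1/6)Σ|X[k]|² = (1/6)(|6|² + |5.5000-2.5981i|² + |-4.5000-0.8660i|² + |4|² + |-4.5000+0.8660i|² + |5.5000+2.5981i|²) = (1/6)·168.0000 = 28.0000

Both sides agree, confirming Parseval's theorem.

Σ|x[n]|² = (1/N)Σ|X[k]|² = 28.0000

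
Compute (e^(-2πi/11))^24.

Since ω_11^11 = 1, powers reduce modulo 11.
24 mod 11 = 2
So ω_11^24 = ω_11^2 = e^(-2πi·2/11)

ω_11^24 = ω_11^2 = 0.4154-0.9096i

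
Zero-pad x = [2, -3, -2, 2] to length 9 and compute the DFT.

Original 4-point DFT: [-1, 4+5i, 1, 4-5i]
Zero-padded 9-point DFT provides frequency interpolation.

DFT_9([x, 0, ...]) = [-1, -1.6454+2.1659i, 2.3584+5.3705i, 6.5000+0.8660i, 2.2870-1.9916i, 2.2870+1.9916i, 6.5000-0.8660i, 2.3584-5.3705i, -1.6454-2.1659i]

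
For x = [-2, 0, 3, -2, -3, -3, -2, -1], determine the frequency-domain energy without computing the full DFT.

Parseval: Σ|x[n]|² = (1/N)Σ|X[k]|², so Σ|X[k]|² = N·Σ|x[n]|² = 8·40.0000

Σ|X[k]|² = N·Σ|x[n]|² = 8·40.0000 = 320.0000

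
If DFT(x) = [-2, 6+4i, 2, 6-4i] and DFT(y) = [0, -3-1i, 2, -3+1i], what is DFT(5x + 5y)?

By linearity: DFT(5x + 5y) = 5·DFT(x) + 5·DFT(y)
= 5·[-2, 6+4i, 2, 6-4i] + 5·[0, -3-1i, 2, -3+1i]

Computing element-wise:
Z[0] = 5·(-2) + 5·(0) = -10
Z[1] = 5·(6+4i) + 5·(-3-1i) = 15+15i
Z[2] = 5·(2) + 5·(2) = 20
Z[3] = 5·(6-4i) + 5·(-3+1i) = 15-15i

DFT(5x + 5y) = 5·X + 5·Y = [-10, 15+15i, 20, 15-15i]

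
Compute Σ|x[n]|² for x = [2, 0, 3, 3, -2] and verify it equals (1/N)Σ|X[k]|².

Time domain:
Σ|x[n]|² = |2|² + |0|² + |3|² + |3|² + |-2|² = 26.0000

Frequency domain:
(1/5)Σ|X[k]|² = (1/5)(|6|² + |-3.4721-1.9021i|² + |5.4721-1.1756i|² + |5.4721+1.1756i|² + |-3.4721+1.9021i|²) = (1/5)·130.0000 = 26.0000

Both sides agree, confirming Parseval's theorem.

Σ|x[n]|² = (1/N)Σ|X[k]|² = 26.0000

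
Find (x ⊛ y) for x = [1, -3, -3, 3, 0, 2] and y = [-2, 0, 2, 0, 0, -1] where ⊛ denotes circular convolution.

(x ⊛ y)[n] = Σ(m=0 to 5) x[m] · y[(n-m) mod 6]

Computing each output sample:
(x ⊛ y)[0] = 1
(x ⊛ y)[1] = 13
(x ⊛ y)[2] = 5
(x ⊛ y)[3] = -12
(x ⊛ y)[4] = -8
(x ⊛ y)[5] = 1

x ⊛ y = [1, 13, 5, -12, -8, 1]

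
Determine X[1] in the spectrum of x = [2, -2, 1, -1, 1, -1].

X[1] = Σ(n=0 to 5) x[n] · ω_6^(1n) where ω_6 = e^(-2πi/6)
= (2)·ω_6^0 + (-2)·ω_6^1 + (1)·ω_6^2 + (-1)·ω_6^3 + (1)·ω_6^4 + (-1)·ω_6^5

X[1] = 0.5000+0.8660i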